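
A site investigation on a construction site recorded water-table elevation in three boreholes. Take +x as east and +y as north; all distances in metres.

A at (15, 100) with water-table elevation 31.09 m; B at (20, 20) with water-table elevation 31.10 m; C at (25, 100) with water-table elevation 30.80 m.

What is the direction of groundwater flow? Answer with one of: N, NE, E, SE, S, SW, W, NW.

Taking A as reference: B−A = (5, -80, +0.01); C−A = (10, 0, -0.29).
Solve a·Δx + b·Δy = Δh: det = 5·0 − 10·(-80) = 800.
∂h/∂x = [(+0.01)·0 − (-0.29)·(-80)] / 800 = -0.02900
∂h/∂y = [5·(-0.29) − 10·(+0.01)] / 800 = -0.001938
Flow = −∇h = (+0.02900 east, +0.001938 north), which points east.

E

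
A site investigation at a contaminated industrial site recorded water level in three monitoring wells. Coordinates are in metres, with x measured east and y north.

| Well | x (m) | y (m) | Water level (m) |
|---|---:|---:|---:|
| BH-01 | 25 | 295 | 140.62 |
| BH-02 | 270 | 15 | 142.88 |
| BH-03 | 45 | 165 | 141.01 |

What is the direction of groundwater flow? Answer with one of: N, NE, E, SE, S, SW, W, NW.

With h = a·x + b·y + c and BH-01 as origin, the differences give:
  245·a + (-280)·b = +2.26
  20·a + (-130)·b = +0.39
Eliminate b (×(-130) and ×(-280), subtract): -26250·a = -184.600 → a = ∂h/∂x = +0.007032
Back-substitute: b = ∂h/∂y = -0.001918.
Flow = −∇h = (-0.007032 east, +0.001918 north), which points west.

W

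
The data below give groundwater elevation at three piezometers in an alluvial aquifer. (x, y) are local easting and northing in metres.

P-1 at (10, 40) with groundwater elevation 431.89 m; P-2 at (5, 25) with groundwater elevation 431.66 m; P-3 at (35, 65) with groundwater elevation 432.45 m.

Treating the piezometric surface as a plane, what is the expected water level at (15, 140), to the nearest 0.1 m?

Differences from P-1: to P-2 (Δx, Δy, Δh) = (-5, -15, -0.23); to P-3 = (25, 25, +0.56).
Determinant of the coordinate differences = (-5)·25 − 25·(-15) = 250.
∂h/∂x = [(-0.23)·25 − (+0.56)·(-15)] / 250 = +0.01060
∂h/∂y = [(-5)·(+0.56) − 25·(-0.23)] / 250 = +0.01180
h(15, 140) = 431.89 + (+0.01060)·(5) + (+0.01180)·(100) = 431.89 +0.053 +1.180 = 433.123 m.

433.1 m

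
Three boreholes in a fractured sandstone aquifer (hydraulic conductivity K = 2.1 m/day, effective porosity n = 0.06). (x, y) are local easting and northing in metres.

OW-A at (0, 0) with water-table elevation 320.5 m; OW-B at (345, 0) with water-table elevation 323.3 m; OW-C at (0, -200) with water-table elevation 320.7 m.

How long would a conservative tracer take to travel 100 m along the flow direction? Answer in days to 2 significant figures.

350 days

∂h/∂x = (323.3 − 320.5) / (345 − 0) = +0.008116
∂h/∂y = (320.7 − 320.5) / (-200 − 0) = -0.0010000
|∇h| = √(0.008116² + -0.0010000²) = 0.008177
Seepage velocity v = K·i/n = 2.1 × 0.008177 / 0.06 = 0.2862 m/day.
t = 100 / 0.2862 = 349.4 days.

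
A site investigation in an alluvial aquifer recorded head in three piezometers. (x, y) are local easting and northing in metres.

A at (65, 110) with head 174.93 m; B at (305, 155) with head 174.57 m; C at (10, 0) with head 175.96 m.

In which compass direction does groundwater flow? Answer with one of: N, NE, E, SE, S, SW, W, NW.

N

Taking A as reference: B−A = (240, 45, -0.36); C−A = (-55, -110, +1.03).
Solve a·Δx + b·Δy = Δh: det = 240·(-110) − (-55)·45 = -23925.
∂h/∂x = [(-0.36)·(-110) − (+1.03)·45] / -23925 = +0.0002821
∂h/∂y = [240·(+1.03) − (-55)·(-0.36)] / -23925 = -0.009505
Flow = −∇h = (-0.0002821 east, +0.009505 north), which points north.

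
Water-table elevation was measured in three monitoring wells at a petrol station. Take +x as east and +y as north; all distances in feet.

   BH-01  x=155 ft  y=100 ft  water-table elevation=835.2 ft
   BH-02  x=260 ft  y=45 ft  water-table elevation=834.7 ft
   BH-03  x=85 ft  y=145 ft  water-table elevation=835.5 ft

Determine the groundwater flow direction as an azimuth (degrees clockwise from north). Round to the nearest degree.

With h = a·x + b·y + c and BH-01 as origin, the differences give:
  105·a + (-55)·b = -0.5
  (-70)·a + 45·b = +0.3
Eliminate b (×45 and ×(-55), subtract): 875·a = -6.00 → a = ∂h/∂x = -0.006857
Back-substitute: b = ∂h/∂y = -0.004000.
Flow direction (−∇h) has components (+0.006857 E, +0.004000 N).
Azimuth = atan2(E, N) = atan2(+0.006857, +0.004000) = 59.7° ≈ 060°.

060°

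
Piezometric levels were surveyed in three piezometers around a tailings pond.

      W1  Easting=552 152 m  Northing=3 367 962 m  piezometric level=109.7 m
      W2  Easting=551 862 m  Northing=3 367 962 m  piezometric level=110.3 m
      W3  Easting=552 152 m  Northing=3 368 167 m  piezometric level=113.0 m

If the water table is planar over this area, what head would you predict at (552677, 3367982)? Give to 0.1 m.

∂h/∂x = (110.3 − 109.7) / (551862 − 552152) = -0.002069
∂h/∂y = (113.0 − 109.7) / (3368167 − 3367962) = +0.01610
h(552677, 3367982) = 109.7 + (-0.002069)·(525) + (+0.01610)·(20) = 109.7 -1.086 +0.322 = 108.936 m.

108.9 m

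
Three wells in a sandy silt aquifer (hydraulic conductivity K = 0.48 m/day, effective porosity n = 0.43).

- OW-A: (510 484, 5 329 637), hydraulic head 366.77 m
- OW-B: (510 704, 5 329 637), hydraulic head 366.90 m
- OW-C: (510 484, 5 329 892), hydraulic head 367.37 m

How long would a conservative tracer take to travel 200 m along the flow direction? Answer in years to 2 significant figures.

200 years

∂h/∂x = (366.90 − 366.77) / (510704 − 510484) = +0.0005909
∂h/∂y = (367.37 − 366.77) / (5329892 − 5329637) = +0.002353
|∇h| = √(0.0005909² + 0.002353²) = 0.002426
Seepage velocity v = K·i/n = 0.48 × 0.002426 / 0.43 = 0.002708 m/day.
t = 200 / 0.002708 = 7.386e+04 days = 202 years.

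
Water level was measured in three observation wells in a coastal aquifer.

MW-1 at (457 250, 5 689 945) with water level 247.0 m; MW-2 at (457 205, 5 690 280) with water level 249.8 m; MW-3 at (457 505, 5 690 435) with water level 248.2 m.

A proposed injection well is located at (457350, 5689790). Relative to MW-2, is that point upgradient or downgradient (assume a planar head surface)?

downgradient

Differences from MW-1: to MW-2 (Δx, Δy, Δh) = (-45, 335, +2.8); to MW-3 = (255, 490, +1.2).
Solve a·Δx + b·Δy = Δh: det = (-45)·490 − 255·335 = -107475.
∂h/∂x = [(+2.8)·490 − (+1.2)·335] / -107475 = -0.009025
∂h/∂y = [(-45)·(+1.2) − 255·(+2.8)] / -107475 = +0.007146
Head at (457350, 5689790) = 247.0 + (-0.009025)·(100) + (+0.007146)·(-155) = 244.99 m.
That is lower than the 249.8 m at MW-2, so the point is downgradient.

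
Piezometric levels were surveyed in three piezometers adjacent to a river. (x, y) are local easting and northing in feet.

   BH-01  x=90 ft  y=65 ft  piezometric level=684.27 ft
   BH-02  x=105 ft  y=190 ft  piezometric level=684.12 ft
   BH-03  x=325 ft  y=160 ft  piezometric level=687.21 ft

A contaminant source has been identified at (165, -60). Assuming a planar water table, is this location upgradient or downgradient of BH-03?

downgradient

With h = a·x + b·y + c and BH-01 as origin, the differences give:
  15·a + 125·b = -0.15
  235·a + 95·b = +2.94
Eliminate b (×95 and ×125, subtract): -27950·a = -381.750 → a = ∂h/∂x = +0.01366
Back-substitute: b = ∂h/∂y = -0.002839.
Head at (165, -60) = 684.27 + (+0.01366)·(75) + (-0.002839)·(-125) = 685.65 ft.
That is lower than the 687.21 ft at BH-03, so the point is downgradient.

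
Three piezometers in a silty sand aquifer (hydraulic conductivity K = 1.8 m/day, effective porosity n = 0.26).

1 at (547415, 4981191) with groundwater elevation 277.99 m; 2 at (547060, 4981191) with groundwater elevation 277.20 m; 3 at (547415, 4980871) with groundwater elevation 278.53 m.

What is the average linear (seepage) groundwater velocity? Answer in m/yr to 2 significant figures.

∂h/∂x = (277.20 − 277.99) / (547060 − 547415) = +0.002225
∂h/∂y = (278.53 − 277.99) / (4980871 − 4981191) = -0.001687
|∇h| = √(0.002225² + -0.001687²) = 0.002792
Seepage velocity v = K·i/n = 1.8 × 0.002792 / 0.26 = 0.01933 m/day = 7.06 m/yr.

7.1 m/yr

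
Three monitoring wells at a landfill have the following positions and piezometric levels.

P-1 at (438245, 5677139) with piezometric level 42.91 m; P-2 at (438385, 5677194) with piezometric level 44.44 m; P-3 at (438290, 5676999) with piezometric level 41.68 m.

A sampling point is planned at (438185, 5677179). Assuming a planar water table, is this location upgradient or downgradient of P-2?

downgradient

Three-point gradient (reference P-1): Δ to P-2 = (140, 55, +1.53), Δ to P-3 = (45, -140, -1.23).
∂h/∂x = +0.006639, ∂h/∂y = +0.01092 (det = -22075).
Head at (438185, 5677179) = 42.91 + (+0.006639)·(-60) + (+0.01092)·(40) = 42.95 m.
That is lower than the 44.44 m at P-2, so the point is downgradient.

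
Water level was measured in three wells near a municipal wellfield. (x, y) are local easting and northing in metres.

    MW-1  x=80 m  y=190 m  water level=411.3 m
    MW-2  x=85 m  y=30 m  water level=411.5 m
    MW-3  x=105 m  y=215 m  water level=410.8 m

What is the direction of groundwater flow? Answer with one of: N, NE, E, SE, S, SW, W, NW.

E

Differences from MW-1: to MW-2 (Δx, Δy, Δh) = (5, -160, +0.2); to MW-3 = (25, 25, -0.5).
Determinant of the coordinate differences = 5·25 − 25·(-160) = 4125.
∂h/∂x = [(+0.2)·25 − (-0.5)·(-160)] / 4125 = -0.01818
∂h/∂y = [5·(-0.5) − 25·(+0.2)] / 4125 = -0.001818
Flow = −∇h = (+0.01818 east, +0.001818 north), which points east.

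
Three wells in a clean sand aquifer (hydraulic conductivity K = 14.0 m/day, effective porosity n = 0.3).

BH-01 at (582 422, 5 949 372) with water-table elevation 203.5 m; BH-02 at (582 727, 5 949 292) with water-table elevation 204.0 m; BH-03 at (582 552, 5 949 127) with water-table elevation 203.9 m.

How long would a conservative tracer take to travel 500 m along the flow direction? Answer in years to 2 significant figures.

Taking BH-01 as reference: BH-02−BH-01 = (305, -80, +0.5); BH-03−BH-01 = (130, -245, +0.4).
Solve a·Δx + b·Δy = Δh: det = 305·(-245) − 130·(-80) = -64325.
∂h/∂x = [(+0.5)·(-245) − (+0.4)·(-80)] / -64325 = +0.001407
∂h/∂y = [305·(+0.4) − 130·(+0.5)] / -64325 = -0.0008861
|∇h| = √(0.001407² + -0.0008861²) = 0.001663
Seepage velocity v = K·i/n = 14.0 × 0.001663 / 0.3 = 0.07761 m/day.
t = 500 / 0.07761 = 6442 days = 17.6 years.

18 years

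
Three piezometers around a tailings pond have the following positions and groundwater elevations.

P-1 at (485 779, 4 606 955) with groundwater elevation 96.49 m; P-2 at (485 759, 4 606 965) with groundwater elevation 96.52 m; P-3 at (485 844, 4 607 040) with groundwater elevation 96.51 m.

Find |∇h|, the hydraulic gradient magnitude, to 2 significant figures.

0.0014

Taking P-1 as reference: P-2−P-1 = (-20, 10, +0.03); P-3−P-1 = (65, 85, +0.02).
Determinant of the coordinate differences = (-20)·85 − 65·10 = -2350.
∂h/∂x = [(+0.03)·85 − (+0.02)·10] / -2350 = -0.0010000
∂h/∂y = [(-20)·(+0.02) − 65·(+0.03)] / -2350 = +0.001000
|∇h| = √(-0.0010000² + 0.001000²) = 0.001414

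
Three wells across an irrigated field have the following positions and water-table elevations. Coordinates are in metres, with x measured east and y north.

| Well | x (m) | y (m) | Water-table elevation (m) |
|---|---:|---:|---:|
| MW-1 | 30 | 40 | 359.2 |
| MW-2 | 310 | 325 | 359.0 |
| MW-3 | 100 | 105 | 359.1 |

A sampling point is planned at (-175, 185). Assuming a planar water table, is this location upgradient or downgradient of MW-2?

upgradient

Differences from MW-1: to MW-2 (Δx, Δy, Δh) = (280, 285, -0.2); to MW-3 = (70, 65, -0.1).
Determinant of the coordinate differences = 280·65 − 70·285 = -1750.
∂h/∂x = [(-0.2)·65 − (-0.1)·285] / -1750 = -0.008857
∂h/∂y = [280·(-0.1) − 70·(-0.2)] / -1750 = +0.008000
Head at (-175, 185) = 359.2 + (-0.008857)·(-205) + (+0.008000)·(145) = 362.18 m.
That is higher than the 359.0 m at MW-2, so the point is upgradient.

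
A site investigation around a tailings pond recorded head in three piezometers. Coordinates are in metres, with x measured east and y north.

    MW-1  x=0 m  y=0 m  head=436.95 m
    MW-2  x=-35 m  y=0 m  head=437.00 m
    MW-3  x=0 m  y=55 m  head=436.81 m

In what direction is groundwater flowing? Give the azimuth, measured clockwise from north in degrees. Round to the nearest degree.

029°

∂h/∂x = (437.00 − 436.95) / (-35 − 0) = -0.001429
∂h/∂y = (436.81 − 436.95) / (55 − 0) = -0.002545
Flow direction (−∇h) has components (+0.001429 E, +0.002545 N).
Azimuth = atan2(E, N) = atan2(+0.001429, +0.002545) = 29.3° ≈ 029°.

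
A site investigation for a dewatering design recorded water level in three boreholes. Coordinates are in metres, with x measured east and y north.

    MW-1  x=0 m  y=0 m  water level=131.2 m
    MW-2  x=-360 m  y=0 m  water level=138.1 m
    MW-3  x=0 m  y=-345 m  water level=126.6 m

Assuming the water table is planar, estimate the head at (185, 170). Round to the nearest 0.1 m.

129.9 m

∂h/∂x = (138.1 − 131.2) / (-360 − 0) = -0.01917
∂h/∂y = (126.6 − 131.2) / (-345 − 0) = +0.01333
h(185, 170) = 131.2 + (-0.01917)·(185) + (+0.01333)·(170) = 131.2 -3.546 +2.267 = 129.921 m.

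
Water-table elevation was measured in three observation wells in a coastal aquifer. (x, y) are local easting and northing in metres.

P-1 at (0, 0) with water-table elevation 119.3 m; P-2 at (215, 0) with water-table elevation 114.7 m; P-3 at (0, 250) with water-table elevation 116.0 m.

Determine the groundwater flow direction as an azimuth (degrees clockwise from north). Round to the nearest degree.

∂h/∂x = (114.7 − 119.3) / (215 − 0) = -0.02140
∂h/∂y = (116.0 − 119.3) / (250 − 0) = -0.01320
Flow direction (−∇h) has components (+0.02140 E, +0.01320 N).
Azimuth = atan2(E, N) = atan2(+0.02140, +0.01320) = 58.3° ≈ 058°.

058°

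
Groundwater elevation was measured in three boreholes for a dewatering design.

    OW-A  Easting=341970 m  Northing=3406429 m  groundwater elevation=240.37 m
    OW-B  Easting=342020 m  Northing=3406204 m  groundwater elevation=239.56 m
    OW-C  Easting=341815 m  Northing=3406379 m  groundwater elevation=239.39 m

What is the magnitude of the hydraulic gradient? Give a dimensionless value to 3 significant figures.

0.00671

With h = a·x + b·y + c and OW-A as origin, the differences give:
  50·a + (-225)·b = -0.81
  (-155)·a + (-50)·b = -0.98
Eliminate b (×(-50) and ×(-225), subtract): -37375·a = -180.000 → a = ∂h/∂x = +0.004816
Back-substitute: b = ∂h/∂y = +0.004670.
|∇h| = √(0.004816² + 0.004670²) = 0.006708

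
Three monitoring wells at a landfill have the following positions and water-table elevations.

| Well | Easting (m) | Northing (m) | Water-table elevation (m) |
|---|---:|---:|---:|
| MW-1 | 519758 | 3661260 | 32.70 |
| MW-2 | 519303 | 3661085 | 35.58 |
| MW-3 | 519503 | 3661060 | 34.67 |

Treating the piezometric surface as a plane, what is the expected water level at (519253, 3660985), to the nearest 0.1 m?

36.2 m

With h = a·x + b·y + c and MW-1 as origin, the differences give:
  (-455)·a + (-175)·b = +2.88
  (-255)·a + (-200)·b = +1.97
Eliminate b (×(-200) and ×(-175), subtract): 46375·a = -231.250 → a = ∂h/∂x = -0.004987
Back-substitute: b = ∂h/∂y = -0.003492.
h(519253, 3660985) = 32.70 + (-0.004987)·(-505) + (-0.003492)·(-275) = 32.70 +2.518 +0.960 = 36.179 m.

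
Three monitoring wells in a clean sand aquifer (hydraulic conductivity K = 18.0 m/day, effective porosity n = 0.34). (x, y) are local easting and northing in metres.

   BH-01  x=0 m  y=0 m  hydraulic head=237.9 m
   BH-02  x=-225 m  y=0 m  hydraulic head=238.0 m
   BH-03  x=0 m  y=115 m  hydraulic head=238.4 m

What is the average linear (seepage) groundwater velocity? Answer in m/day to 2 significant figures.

∂h/∂x = (238.0 − 237.9) / (-225 − 0) = -0.0004444
∂h/∂y = (238.4 − 237.9) / (115 − 0) = +0.004348
|∇h| = √(-0.0004444² + 0.004348²) = 0.004371
Seepage velocity v = K·i/n = 18.0 × 0.004371 / 0.34 = 0.2314 m/day.

0.23 m/day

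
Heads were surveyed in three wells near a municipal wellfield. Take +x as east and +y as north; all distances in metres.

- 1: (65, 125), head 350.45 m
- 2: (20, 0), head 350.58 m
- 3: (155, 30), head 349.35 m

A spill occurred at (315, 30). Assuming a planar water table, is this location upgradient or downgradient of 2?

downgradient

Differences from 1: to 2 (Δx, Δy, Δh) = (-45, -125, +0.13); to 3 = (90, -95, -1.10).
Solve a·Δx + b·Δy = Δh: det = (-45)·(-95) − 90·(-125) = 15525.
∂h/∂x = [(+0.13)·(-95) − (-1.10)·(-125)] / 15525 = -0.009652
∂h/∂y = [(-45)·(-1.10) − 90·(+0.13)] / 15525 = +0.002435
Head at (315, 30) = 350.45 + (-0.009652)·(250) + (+0.002435)·(-95) = 347.81 m.
That is lower than the 350.58 m at 2, so the point is downgradient.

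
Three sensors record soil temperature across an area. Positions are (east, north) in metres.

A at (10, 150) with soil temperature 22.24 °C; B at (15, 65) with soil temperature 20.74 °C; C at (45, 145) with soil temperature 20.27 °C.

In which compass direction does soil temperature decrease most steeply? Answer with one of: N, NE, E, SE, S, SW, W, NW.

Differences from A: to B (Δx, Δy, Δh) = (5, -85, -1.50); to C = (35, -5, -1.97).
Determinant of the coordinate differences = 5·(-5) − 35·(-85) = 2950.
∂T/∂x = [(-1.50)·(-5) − (-1.97)·(-85)] / 2950 = -0.05422
∂T/∂y = [5·(-1.97) − 35·(-1.50)] / 2950 = +0.01446
Steepest decrease is along −∇f = (+0.05422 E, -0.01446 N) → east.

E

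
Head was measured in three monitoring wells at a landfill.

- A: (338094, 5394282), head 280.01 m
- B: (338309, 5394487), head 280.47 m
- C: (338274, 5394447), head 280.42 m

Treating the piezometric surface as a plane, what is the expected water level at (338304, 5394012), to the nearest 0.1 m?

282.2 m

With h = a·x + b·y + c and A as origin, the differences give:
  215·a + 205·b = +0.46
  180·a + 165·b = +0.41
Eliminate b (×165 and ×205, subtract): -1425·a = -8.150 → a = ∂h/∂x = +0.005719
Back-substitute: b = ∂h/∂y = -0.003754.
h(338304, 5394012) = 280.01 + (+0.005719)·(210) + (-0.003754)·(-270) = 280.01 +1.201 +1.014 = 282.225 m.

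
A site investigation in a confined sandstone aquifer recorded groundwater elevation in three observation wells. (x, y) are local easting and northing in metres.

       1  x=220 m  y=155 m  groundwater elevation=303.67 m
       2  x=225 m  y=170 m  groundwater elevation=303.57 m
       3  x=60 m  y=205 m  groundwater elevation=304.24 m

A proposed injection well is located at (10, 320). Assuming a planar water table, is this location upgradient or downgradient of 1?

upgradient

With h = a·x + b·y + c and 1 as origin, the differences give:
  5·a + 15·b = -0.10
  (-160)·a + 50·b = +0.57
Eliminate b (×50 and ×15, subtract): 2650·a = -13.550 → a = ∂h/∂x = -0.005113
Back-substitute: b = ∂h/∂y = -0.004962.
Head at (10, 320) = 303.67 + (-0.005113)·(-210) + (-0.004962)·(165) = 303.92 m.
That is higher than the 303.67 m at 1, so the point is upgradient.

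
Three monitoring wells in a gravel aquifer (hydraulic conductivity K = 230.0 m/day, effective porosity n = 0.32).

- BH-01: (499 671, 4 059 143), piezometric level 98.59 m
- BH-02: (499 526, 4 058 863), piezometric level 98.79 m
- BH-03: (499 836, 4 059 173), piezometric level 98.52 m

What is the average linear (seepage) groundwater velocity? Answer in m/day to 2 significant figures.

Three-point gradient (reference BH-01): Δ to BH-02 = (-145, -280, +0.20), Δ to BH-03 = (165, 30, -0.07).
∂h/∂x = -0.0003250, ∂h/∂y = -0.0005460 (det = 41850).
|∇h| = √(-0.0003250² + -0.0005460²) = 0.0006354
Seepage velocity v = K·i/n = 230.0 × 0.0006354 / 0.32 = 0.4567 m/day.

0.46 m/day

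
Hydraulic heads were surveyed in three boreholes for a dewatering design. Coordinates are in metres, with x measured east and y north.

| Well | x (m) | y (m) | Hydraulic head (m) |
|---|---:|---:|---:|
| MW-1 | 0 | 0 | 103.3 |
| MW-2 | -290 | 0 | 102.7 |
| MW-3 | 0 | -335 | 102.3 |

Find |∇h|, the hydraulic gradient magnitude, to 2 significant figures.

0.0036

∂h/∂x = (102.7 − 103.3) / (-290 − 0) = +0.002069
∂h/∂y = (102.3 − 103.3) / (-335 − 0) = +0.002985
|∇h| = √(0.002069² + 0.002985²) = 0.003632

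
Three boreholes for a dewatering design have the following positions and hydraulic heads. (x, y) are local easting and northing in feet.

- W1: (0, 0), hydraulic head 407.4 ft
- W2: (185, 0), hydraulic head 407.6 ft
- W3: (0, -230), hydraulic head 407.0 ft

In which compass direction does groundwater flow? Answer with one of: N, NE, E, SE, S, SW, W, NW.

SW

∂h/∂x = (407.6 − 407.4) / (185 − 0) = +0.001081
∂h/∂y = (407.0 − 407.4) / (-230 − 0) = +0.001739
Flow = −∇h = (-0.001081 east, -0.001739 north), which points southwest.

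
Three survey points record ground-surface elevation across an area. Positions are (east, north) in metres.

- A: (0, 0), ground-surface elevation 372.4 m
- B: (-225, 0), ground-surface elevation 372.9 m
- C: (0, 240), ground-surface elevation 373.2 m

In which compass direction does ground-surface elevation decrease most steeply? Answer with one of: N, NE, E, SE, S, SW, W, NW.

∂z/∂x = (372.9 − 372.4) / (-225 − 0) = -0.002222
∂z/∂y = (373.2 − 372.4) / (240 − 0) = +0.003333
Steepest decrease is along −∇f = (+0.002222 E, -0.003333 N) → southeast.

SE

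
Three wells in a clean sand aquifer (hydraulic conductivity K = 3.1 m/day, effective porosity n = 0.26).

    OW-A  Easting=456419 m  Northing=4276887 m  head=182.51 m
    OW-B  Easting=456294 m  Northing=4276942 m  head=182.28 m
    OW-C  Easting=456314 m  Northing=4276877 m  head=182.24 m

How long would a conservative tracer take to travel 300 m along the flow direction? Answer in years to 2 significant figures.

25 years

Differences from OW-A: to OW-B (Δx, Δy, Δh) = (-125, 55, -0.23); to OW-C = (-105, -10, -0.27).
Determinant of the coordinate differences = (-125)·(-10) − (-105)·55 = 7025.
∂h/∂x = [(-0.23)·(-10) − (-0.27)·55] / 7025 = +0.002441
∂h/∂y = [(-125)·(-0.27) − (-105)·(-0.23)] / 7025 = +0.001367
|∇h| = √(0.002441² + 0.001367²) = 0.002798
Seepage velocity v = K·i/n = 3.1 × 0.002798 / 0.26 = 0.03336 m/day.
t = 300 / 0.03336 = 8993 days = 24.6 years.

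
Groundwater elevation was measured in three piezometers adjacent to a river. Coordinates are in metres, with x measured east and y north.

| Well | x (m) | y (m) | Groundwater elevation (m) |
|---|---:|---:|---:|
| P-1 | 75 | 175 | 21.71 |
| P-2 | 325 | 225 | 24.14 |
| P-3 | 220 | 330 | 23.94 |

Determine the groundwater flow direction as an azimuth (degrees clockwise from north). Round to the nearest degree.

232°

With h = a·x + b·y + c and P-1 as origin, the differences give:
  250·a + 50·b = +2.43
  145·a + 155·b = +2.23
Eliminate b (×155 and ×50, subtract): 31500·a = 265.150 → a = ∂h/∂x = +0.008417
Back-substitute: b = ∂h/∂y = +0.006513.
Flow direction (−∇h) has components (-0.008417 E, -0.006513 N).
Azimuth = atan2(E, N) = atan2(-0.008417, -0.006513) = 232.3° ≈ 232°.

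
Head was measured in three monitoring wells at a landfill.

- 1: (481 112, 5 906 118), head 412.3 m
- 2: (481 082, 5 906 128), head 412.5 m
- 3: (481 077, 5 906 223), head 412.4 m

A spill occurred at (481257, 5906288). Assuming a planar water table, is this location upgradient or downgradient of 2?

Differences from 1: to 2 (Δx, Δy, Δh) = (-30, 10, +0.2); to 3 = (-35, 105, +0.1).
Determinant of the coordinate differences = (-30)·105 − (-35)·10 = -2800.
∂h/∂x = [(+0.2)·105 − (+0.1)·10] / -2800 = -0.007143
∂h/∂y = [(-30)·(+0.1) − (-35)·(+0.2)] / -2800 = -0.001429
Head at (481257, 5906288) = 412.3 + (-0.007143)·(145) + (-0.001429)·(170) = 411.02 m.
That is lower than the 412.5 m at 2, so the point is downgradient.

downgradient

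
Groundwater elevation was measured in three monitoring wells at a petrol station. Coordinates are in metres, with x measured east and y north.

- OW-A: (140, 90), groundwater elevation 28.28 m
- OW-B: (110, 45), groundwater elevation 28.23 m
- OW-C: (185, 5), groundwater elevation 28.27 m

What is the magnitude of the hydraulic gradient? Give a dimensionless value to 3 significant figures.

0.00100

Differences from OW-A: to OW-B (Δx, Δy, Δh) = (-30, -45, -0.05); to OW-C = (45, -85, -0.01).
Determinant of the coordinate differences = (-30)·(-85) − 45·(-45) = 4575.
∂h/∂x = [(-0.05)·(-85) − (-0.01)·(-45)] / 4575 = +0.0008306
∂h/∂y = [(-30)·(-0.01) − 45·(-0.05)] / 4575 = +0.0005574
|∇h| = √(0.0008306² + 0.0005574²) = 0.001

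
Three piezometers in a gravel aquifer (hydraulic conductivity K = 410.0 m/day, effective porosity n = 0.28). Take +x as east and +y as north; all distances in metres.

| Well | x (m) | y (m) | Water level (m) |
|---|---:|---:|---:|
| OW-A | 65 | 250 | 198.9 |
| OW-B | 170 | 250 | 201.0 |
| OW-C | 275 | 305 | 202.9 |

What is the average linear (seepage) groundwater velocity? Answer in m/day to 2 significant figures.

Differences from OW-A: to OW-B (Δx, Δy, Δh) = (105, 0, +2.1); to OW-C = (210, 55, +4.0).
Solve a·Δx + b·Δy = Δh: det = 105·55 − 210·0 = 5775.
∂h/∂x = [(+2.1)·55 − (+4.0)·0] / 5775 = +0.02000
∂h/∂y = [105·(+4.0) − 210·(+2.1)] / 5775 = -0.003636
|∇h| = √(0.02000² + -0.003636²) = 0.02033
Seepage velocity v = K·i/n = 410.0 × 0.02033 / 0.28 = 29.77 m/day.

30 m/day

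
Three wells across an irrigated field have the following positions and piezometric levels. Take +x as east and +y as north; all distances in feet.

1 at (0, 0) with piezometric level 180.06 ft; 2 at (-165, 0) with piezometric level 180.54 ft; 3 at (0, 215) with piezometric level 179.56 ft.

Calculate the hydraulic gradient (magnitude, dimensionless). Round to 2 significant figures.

∂h/∂x = (180.54 − 180.06) / (-165 − 0) = -0.002909
∂h/∂y = (179.56 − 180.06) / (215 − 0) = -0.002326
|∇h| = √(-0.002909² + -0.002326²) = 0.003725

0.0037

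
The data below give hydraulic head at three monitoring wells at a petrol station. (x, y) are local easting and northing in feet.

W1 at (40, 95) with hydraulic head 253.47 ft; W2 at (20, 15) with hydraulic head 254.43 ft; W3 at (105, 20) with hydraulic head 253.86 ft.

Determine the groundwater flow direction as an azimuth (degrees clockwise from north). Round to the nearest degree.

Three-point gradient (reference W1): Δ to W2 = (-20, -80, +0.96), Δ to W3 = (65, -75, +0.39).
∂h/∂x = -0.006090, ∂h/∂y = -0.01048 (det = 6700).
Flow direction (−∇h) has components (+0.006090 E, +0.01048 N).
Azimuth = atan2(E, N) = atan2(+0.006090, +0.01048) = 30.2° ≈ 030°.

030°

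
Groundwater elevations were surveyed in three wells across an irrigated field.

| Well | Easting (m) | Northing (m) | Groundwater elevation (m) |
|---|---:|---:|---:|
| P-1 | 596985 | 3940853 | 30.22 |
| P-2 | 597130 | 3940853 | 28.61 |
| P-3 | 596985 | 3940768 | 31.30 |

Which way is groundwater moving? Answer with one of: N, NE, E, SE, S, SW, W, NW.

∂h/∂x = (28.61 − 30.22) / (597130 − 596985) = -0.01110
∂h/∂y = (31.30 − 30.22) / (3940768 − 3940853) = -0.01271
Flow = −∇h = (+0.01110 east, +0.01271 north), which points northeast.

NE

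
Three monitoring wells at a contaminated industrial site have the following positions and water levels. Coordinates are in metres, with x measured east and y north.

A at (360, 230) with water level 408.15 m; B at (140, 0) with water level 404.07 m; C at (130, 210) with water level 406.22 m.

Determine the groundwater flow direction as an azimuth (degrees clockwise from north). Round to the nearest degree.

215°

Taking A as reference: B−A = (-220, -230, -4.08); C−A = (-230, -20, -1.93).
Solve a·Δx + b·Δy = Δh: det = (-220)·(-20) − (-230)·(-230) = -48500.
∂h/∂x = [(-4.08)·(-20) − (-1.93)·(-230)] / -48500 = +0.007470
∂h/∂y = [(-220)·(-1.93) − (-230)·(-4.08)] / -48500 = +0.01059
Flow direction (−∇h) has components (-0.007470 E, -0.01059 N).
Azimuth = atan2(E, N) = atan2(-0.007470, -0.01059) = 215.2° ≈ 215°.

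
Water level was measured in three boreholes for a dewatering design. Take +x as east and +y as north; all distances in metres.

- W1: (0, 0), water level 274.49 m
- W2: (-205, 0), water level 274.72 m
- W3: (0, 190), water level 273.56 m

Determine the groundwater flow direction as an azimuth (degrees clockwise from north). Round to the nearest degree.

∂h/∂x = (274.72 − 274.49) / (-205 − 0) = -0.001122
∂h/∂y = (273.56 − 274.49) / (190 − 0) = -0.004895
Flow direction (−∇h) has components (+0.001122 E, +0.004895 N).
Azimuth = atan2(E, N) = atan2(+0.001122, +0.004895) = 12.9° ≈ 013°.

013°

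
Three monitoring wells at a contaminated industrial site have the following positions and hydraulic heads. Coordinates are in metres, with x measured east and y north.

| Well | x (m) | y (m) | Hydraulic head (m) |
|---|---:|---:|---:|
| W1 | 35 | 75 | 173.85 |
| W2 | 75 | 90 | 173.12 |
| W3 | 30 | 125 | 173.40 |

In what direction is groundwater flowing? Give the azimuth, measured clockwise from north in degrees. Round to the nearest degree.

054°

Differences from W1: to W2 (Δx, Δy, Δh) = (40, 15, -0.73); to W3 = (-5, 50, -0.45).
Determinant of the coordinate differences = 40·50 − (-5)·15 = 2075.
∂h/∂x = [(-0.73)·50 − (-0.45)·15] / 2075 = -0.01434
∂h/∂y = [40·(-0.45) − (-5)·(-0.73)] / 2075 = -0.01043
Flow direction (−∇h) has components (+0.01434 E, +0.01043 N).
Azimuth = atan2(E, N) = atan2(+0.01434, +0.01043) = 54.0° ≈ 054°.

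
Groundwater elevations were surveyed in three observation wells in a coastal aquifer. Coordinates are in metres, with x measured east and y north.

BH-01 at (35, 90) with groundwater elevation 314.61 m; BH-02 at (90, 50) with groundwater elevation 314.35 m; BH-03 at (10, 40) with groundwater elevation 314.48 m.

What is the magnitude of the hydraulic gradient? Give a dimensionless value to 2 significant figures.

With h = a·x + b·y + c and BH-01 as origin, the differences give:
  55·a + (-40)·b = -0.26
  (-25)·a + (-50)·b = -0.13
Eliminate b (×(-50) and ×(-40), subtract): -3750·a = 7.800 → a = ∂h/∂x = -0.002080
Back-substitute: b = ∂h/∂y = +0.003640.
|∇h| = √(-0.002080² + 0.003640²) = 0.004192

0.0042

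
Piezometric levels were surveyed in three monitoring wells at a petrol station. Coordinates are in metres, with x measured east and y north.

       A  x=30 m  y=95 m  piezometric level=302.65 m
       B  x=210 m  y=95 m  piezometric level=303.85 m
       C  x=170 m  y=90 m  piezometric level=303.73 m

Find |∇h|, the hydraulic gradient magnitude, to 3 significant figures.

Taking A as reference: B−A = (180, 0, +1.20); C−A = (140, -5, +1.08).
Solve a·Δx + b·Δy = Δh: det = 180·(-5) − 140·0 = -900.
∂h/∂x = [(+1.20)·(-5) − (+1.08)·0] / -900 = +0.006667
∂h/∂y = [180·(+1.08) − 140·(+1.20)] / -900 = -0.02933
|∇h| = √(0.006667² + -0.02933²) = 0.03008

0.0301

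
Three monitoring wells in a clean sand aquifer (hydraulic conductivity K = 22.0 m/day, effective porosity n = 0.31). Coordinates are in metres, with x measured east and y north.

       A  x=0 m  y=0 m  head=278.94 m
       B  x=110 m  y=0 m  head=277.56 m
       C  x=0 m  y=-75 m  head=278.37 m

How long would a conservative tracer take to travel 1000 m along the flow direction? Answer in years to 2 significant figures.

∂h/∂x = (277.56 − 278.94) / (110 − 0) = -0.01255
∂h/∂y = (278.37 − 278.94) / (-75 − 0) = +0.007600
|∇h| = √(-0.01255² + 0.007600²) = 0.01467
Seepage velocity v = K·i/n = 22.0 × 0.01467 / 0.31 = 1.041 m/day.
t = 1000 / 1.041 = 960.6 days = 2.63 years.

2.6 years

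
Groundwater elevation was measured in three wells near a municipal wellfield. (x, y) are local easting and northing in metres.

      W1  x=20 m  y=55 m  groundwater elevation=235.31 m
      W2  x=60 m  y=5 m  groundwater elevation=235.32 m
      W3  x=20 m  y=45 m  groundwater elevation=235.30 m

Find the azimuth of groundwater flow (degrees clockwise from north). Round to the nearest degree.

With h = a·x + b·y + c and W1 as origin, the differences give:
  40·a + (-50)·b = +0.01
  0·a + (-10)·b = -0.01
Eliminate b (×(-10) and ×(-50), subtract): -400·a = -0.600 → a = ∂h/∂x = +0.001500
Back-substitute: b = ∂h/∂y = +0.0010000.
Flow direction (−∇h) has components (-0.001500 E, -0.0010000 N).
Azimuth = atan2(E, N) = atan2(-0.001500, -0.0010000) = 236.3° ≈ 236°.

236°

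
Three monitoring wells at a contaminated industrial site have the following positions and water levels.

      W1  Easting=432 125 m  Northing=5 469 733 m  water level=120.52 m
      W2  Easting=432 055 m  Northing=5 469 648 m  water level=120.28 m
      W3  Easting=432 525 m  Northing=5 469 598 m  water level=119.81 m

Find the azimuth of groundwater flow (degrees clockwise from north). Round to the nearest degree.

169°

Taking W1 as reference: W2−W1 = (-70, -85, -0.24); W3−W1 = (400, -135, -0.71).
Determinant of the coordinate differences = (-70)·(-135) − 400·(-85) = 43450.
∂h/∂x = [(-0.24)·(-135) − (-0.71)·(-85)] / 43450 = -0.0006433
∂h/∂y = [(-70)·(-0.71) − 400·(-0.24)] / 43450 = +0.003353
Flow direction (−∇h) has components (+0.0006433 E, -0.003353 N).
Azimuth = atan2(E, N) = atan2(+0.0006433, -0.003353) = 169.1° ≈ 169°.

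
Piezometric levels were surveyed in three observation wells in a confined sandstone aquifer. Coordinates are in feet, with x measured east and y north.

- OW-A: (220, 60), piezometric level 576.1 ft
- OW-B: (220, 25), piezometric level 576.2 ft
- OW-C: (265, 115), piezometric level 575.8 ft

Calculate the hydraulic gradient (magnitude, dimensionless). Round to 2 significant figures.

0.0043

With h = a·x + b·y + c and OW-A as origin, the differences give:
  0·a + (-35)·b = +0.1
  45·a + 55·b = -0.3
Eliminate b (×55 and ×(-35), subtract): 1575·a = -5.00 → a = ∂h/∂x = -0.003175
Back-substitute: b = ∂h/∂y = -0.002857.
|∇h| = √(-0.003175² + -0.002857²) = 0.004271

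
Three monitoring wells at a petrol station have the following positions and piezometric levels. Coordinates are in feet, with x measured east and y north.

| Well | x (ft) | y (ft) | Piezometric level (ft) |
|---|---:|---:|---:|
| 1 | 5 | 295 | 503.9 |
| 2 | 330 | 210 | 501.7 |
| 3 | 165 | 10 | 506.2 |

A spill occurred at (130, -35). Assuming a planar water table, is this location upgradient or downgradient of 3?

Differences from 1: to 2 (Δx, Δy, Δh) = (325, -85, -2.2); to 3 = (160, -285, +2.3).
Determinant of the coordinate differences = 325·(-285) − 160·(-85) = -79025.
∂h/∂x = [(-2.2)·(-285) − (+2.3)·(-85)] / -79025 = -0.01041
∂h/∂y = [325·(+2.3) − 160·(-2.2)] / -79025 = -0.01391
Head at (130, -35) = 503.9 + (-0.01041)·(125) + (-0.01391)·(-330) = 507.19 ft.
That is higher than the 506.2 ft at 3, so the point is upgradient.

upgradient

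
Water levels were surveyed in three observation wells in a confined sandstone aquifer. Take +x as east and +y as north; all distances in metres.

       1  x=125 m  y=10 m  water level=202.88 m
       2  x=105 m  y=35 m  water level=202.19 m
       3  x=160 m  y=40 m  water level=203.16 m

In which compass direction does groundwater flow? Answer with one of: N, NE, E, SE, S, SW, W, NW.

NW

Three-point gradient (reference 1): Δ to 2 = (-20, 25, -0.69), Δ to 3 = (35, 30, +0.28).
∂h/∂x = +0.01878, ∂h/∂y = -0.01258 (det = -1475).
Flow = −∇h = (-0.01878 east, +0.01258 north), which points northwest.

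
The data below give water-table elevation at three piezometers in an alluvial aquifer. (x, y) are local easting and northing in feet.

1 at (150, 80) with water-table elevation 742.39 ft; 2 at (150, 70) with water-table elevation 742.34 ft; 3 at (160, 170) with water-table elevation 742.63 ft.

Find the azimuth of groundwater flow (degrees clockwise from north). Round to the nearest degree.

Differences from 1: to 2 (Δx, Δy, Δh) = (0, -10, -0.05); to 3 = (10, 90, +0.24).
Determinant of the coordinate differences = 0·90 − 10·(-10) = 100.
∂h/∂x = [(-0.05)·90 − (+0.24)·(-10)] / 100 = -0.02100
∂h/∂y = [0·(+0.24) − 10·(-0.05)] / 100 = +0.005000
Flow direction (−∇h) has components (+0.02100 E, -0.005000 N).
Azimuth = atan2(E, N) = atan2(+0.02100, -0.005000) = 103.4° ≈ 103°.

103°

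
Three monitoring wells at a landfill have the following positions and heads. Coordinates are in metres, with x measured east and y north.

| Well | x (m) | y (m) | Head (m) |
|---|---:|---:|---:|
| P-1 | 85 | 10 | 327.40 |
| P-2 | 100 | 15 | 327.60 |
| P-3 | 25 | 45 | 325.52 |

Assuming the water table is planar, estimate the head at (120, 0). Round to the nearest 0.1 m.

Taking P-1 as reference: P-2−P-1 = (15, 5, +0.20); P-3−P-1 = (-60, 35, -1.88).
Solve a·Δx + b·Δy = Δh: det = 15·35 − (-60)·5 = 825.
∂h/∂x = [(+0.20)·35 − (-1.88)·5] / 825 = +0.01988
∂h/∂y = [15·(-1.88) − (-60)·(+0.20)] / 825 = -0.01964
h(120, 0) = 327.40 + (+0.01988)·(35) + (-0.01964)·(-10) = 327.40 +0.696 +0.196 = 328.292 m.

328.3 m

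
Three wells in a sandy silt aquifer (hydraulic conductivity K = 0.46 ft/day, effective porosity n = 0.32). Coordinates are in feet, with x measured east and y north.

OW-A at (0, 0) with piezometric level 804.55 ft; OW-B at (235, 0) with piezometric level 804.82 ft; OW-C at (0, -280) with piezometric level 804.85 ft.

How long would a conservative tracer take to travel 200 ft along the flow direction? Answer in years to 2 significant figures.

240 years

∂h/∂x = (804.82 − 804.55) / (235 − 0) = +0.001149
∂h/∂y = (804.85 − 804.55) / (-280 − 0) = -0.001071
|∇h| = √(0.001149² + -0.001071²) = 0.001571
Seepage velocity v = K·i/n = 0.46 × 0.001571 / 0.32 = 0.002258 ft/day.
t = 200 / 0.002258 = 8.857e+04 days = 242 years.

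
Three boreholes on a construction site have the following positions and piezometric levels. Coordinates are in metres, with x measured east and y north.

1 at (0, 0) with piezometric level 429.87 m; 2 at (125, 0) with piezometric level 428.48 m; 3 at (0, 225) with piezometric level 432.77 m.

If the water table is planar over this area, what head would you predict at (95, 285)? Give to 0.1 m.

∂h/∂x = (428.48 − 429.87) / (125 − 0) = -0.01112
∂h/∂y = (432.77 − 429.87) / (225 − 0) = +0.01289
h(95, 285) = 429.87 + (-0.01112)·(95) + (+0.01289)·(285) = 429.87 -1.056 +3.673 = 432.487 m.

432.5 m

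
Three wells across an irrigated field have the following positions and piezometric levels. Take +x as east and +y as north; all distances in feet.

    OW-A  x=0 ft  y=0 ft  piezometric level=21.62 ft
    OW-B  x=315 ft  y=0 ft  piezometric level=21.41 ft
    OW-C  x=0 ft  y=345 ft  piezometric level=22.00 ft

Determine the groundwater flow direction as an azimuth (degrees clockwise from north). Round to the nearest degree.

∂h/∂x = (21.41 − 21.62) / (315 − 0) = -0.0006667
∂h/∂y = (22.00 − 21.62) / (345 − 0) = +0.001101
Flow direction (−∇h) has components (+0.0006667 E, -0.001101 N).
Azimuth = atan2(E, N) = atan2(+0.0006667, -0.001101) = 148.8° ≈ 149°.

149°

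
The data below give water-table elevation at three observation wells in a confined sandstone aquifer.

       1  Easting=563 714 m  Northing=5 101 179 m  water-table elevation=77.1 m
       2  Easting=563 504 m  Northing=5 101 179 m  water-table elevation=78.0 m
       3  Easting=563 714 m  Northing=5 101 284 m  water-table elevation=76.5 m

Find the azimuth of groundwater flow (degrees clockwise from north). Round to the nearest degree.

037°

∂h/∂x = (78.0 − 77.1) / (563504 − 563714) = -0.004286
∂h/∂y = (76.5 − 77.1) / (5101284 − 5101179) = -0.005714
Flow direction (−∇h) has components (+0.004286 E, +0.005714 N).
Azimuth = atan2(E, N) = atan2(+0.004286, +0.005714) = 36.9° ≈ 037°.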